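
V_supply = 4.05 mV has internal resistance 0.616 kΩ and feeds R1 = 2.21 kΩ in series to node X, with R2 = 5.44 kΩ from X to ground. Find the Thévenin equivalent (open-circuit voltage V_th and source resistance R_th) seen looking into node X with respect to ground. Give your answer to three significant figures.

R1' = 0.616 + 2.21 = 2.826 kΩ (source resistance + R1).
With X open, the divider is unloaded: V_th = 4.05 × 5.44/8.266 = 2.665 mV.
Looking into X with the source shorted: R_th = R1'·R2/(R1'+R2) = 2.826 × 5.44/8.266 = 1.860 kΩ.

V_th ≈ 2.67 mV, R_th ≈ 1.86 kΩ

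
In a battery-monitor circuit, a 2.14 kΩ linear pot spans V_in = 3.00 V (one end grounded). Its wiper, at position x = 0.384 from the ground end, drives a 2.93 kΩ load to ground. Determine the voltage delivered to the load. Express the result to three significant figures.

Split the track: R_lower = x·R_p = 0.8218 kΩ, R_upper = (1−x)·R_p = 1.318 kΩ.
(x·R_p) ‖ R_L = 0.6418 kΩ.
Then V_out = V_in · 0.6418/(1.318 + 0.6418) = 0.9823 V.
(Unloaded: V_out = x·V_in = 1.15 V.)

V_out ≈ 0.982 V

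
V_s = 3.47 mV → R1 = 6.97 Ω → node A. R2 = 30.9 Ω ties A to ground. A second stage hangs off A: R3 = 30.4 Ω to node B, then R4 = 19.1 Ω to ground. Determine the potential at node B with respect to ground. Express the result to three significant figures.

V_B ≈ 0.980 mV

Looking into the second stage from A: R3 + R4 = 49.50 Ω appears in parallel with R2.
R2 ‖ (R3+R4) = 19.02 Ω.
First divider: V_A = V_s · 19.02/(6.97 + 19.02) = 2.540 mV.
V_B = V_A × 0.3859 = 0.9799 mV.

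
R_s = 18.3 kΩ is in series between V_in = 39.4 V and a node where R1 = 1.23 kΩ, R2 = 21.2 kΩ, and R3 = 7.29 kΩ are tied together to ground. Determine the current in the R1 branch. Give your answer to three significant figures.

Equivalent of the parallel group: R_p = 1.003 kΩ.
V_A = 39.4 × 1.003/19.30 = 2.047 V.
Branch current I = V_A/R1 = 2.047/1.23 = 1.664 mA.

I ≈ 1.66 mA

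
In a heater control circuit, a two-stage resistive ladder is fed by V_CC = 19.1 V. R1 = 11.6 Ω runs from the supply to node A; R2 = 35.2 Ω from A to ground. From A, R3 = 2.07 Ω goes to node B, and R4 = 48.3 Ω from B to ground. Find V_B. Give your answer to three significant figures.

Looking into the second stage from A: R3 + R4 = 50.37 Ω appears in parallel with R2.
Effective lower resistance at A: R2 ‖ 50.37 = 20.72 Ω.
So V_A = 19.1 × 0.6411 = 12.24 V.
V_B = V_A × 0.9589 = 11.74 V.

V_B ≈ 11.7 V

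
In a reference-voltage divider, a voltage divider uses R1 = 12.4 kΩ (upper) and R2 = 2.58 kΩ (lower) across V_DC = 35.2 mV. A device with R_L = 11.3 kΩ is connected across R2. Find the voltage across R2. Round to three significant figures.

The load sits in parallel with R2, giving an effective lower resistance R2' = R2·R_L/(R2+R_L) = 2.100 kΩ.
Then V_out = V_DC · R2'/(R1 + R2') = 35.2 × 2.100/14.50 = 5.099 mV.
(Unloaded it would be 6.06 mV; the load pulls it down.)

V_out ≈ 5.10 mV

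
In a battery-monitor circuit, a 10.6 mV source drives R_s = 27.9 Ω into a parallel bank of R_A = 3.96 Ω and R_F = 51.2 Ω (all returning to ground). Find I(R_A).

Parallel bank: R_p = 1/(1/3.96 + 1/51.2) = 3.676 Ω.
V_A by voltage divider: V_A = 10.6 × 3.676/(27.9 + 3.676) = 1.234 mV.
Branch current I = V_A/R_A = 1.234/3.96 = 0.3116 mA.

I ≈ 0.312 mA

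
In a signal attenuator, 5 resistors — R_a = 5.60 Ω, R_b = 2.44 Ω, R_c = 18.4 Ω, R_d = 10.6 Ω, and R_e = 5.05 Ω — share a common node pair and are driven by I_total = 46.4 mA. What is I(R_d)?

ΣG = 1/5.60 + 1/2.44 + 1/18.4 + 1/10.6 + 1/5.05 = 0.9351.
By the current-divider rule, I = I_total · G_k/ΣG = 46.4 × 0.1009 = 4.681 mA.

I ≈ 4.68 mA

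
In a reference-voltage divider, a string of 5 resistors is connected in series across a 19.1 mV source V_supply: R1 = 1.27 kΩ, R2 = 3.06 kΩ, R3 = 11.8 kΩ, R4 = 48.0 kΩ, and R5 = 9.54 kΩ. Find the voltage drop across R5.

Total series resistance ΣR = 1.27 + 3.06 + 11.8 + 48.0 + 9.54 = 73.67 kΩ.
Voltage divider: V = V_supply · (9.540 / 73.67) = 19.1 × 0.1295 = 2.473 mV.

V ≈ 2.47 mV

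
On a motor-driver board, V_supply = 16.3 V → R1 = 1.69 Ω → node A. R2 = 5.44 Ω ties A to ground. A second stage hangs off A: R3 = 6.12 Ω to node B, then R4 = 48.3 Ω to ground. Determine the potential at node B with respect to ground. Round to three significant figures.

The second stage (R3 + R4 = 54.42 Ω) loads node A in parallel with R2.
R2 ‖ (R3+R4) = 4.946 Ω.
First divider: V_A = V_supply · 4.946/(1.69 + 4.946) = 12.15 V.
Stage 2 is unloaded, so V_B = V_A · R4/(R3+R4) = 12.15 × 48.3/54.42 = 10.78 V.

V_B ≈ 10.8 V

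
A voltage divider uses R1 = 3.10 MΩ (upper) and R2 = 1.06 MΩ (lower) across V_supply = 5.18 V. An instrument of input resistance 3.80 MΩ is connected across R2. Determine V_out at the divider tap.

V_out ≈ 1.09 V

The load sits in parallel with R2, giving an effective lower resistance R2' = R2·R_L/(R2+R_L) = 0.8288 MΩ.
Now apply the divider: V_out = 5.18 × 0.2110 = 1.093 V.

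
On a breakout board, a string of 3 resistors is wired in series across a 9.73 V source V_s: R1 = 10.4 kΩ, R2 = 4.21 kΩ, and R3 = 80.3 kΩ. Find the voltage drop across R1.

Total series resistance ΣR = 10.4 + 4.21 + 80.3 = 94.91 kΩ.
V = V_s · R/ΣR = 9.73 × 0.1096 = 1.066 V.

V ≈ 1.07 V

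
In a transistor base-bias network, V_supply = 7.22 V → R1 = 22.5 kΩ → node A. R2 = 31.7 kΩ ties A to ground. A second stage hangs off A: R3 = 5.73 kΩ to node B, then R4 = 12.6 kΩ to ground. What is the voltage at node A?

V_A ≈ 2.46 V

Node A sees R2 in parallel with the series input of stage 2, R3 + R4 = 18.33 kΩ.
R2 ‖ (R3+R4) = 11.61 kΩ.
V_A = 7.22 × 11.61/(22.5 + 11.61) = 2.458 V.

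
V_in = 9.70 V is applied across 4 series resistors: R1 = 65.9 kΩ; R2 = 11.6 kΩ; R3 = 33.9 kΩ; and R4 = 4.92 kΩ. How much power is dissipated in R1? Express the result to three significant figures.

Series current I = V_in/ΣR = 9.70/116.3 = 0.08339 mA.
P(R1) = I²·R1 = (0.08339)² × 65.9 = 0.4583 mW.

P ≈ 0.458 mW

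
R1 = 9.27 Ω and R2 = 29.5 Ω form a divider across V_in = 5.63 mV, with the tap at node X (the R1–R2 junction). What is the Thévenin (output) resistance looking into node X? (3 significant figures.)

With V_in suppressed (replaced by a short), R_th = R1 ‖ R2 = (9.270 × 29.5)/(9.270 + 29.5) = 7.054 Ω.

R_th ≈ 7.05 Ω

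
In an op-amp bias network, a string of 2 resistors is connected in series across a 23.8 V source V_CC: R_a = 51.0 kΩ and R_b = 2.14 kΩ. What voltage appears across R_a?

V ≈ 22.8 V

Total series resistance ΣR = 51.0 + 2.14 = 53.14 kΩ.
Voltage divider: V = V_CC · (51.00 / 53.14) = 23.8 × 0.9597 = 22.84 V.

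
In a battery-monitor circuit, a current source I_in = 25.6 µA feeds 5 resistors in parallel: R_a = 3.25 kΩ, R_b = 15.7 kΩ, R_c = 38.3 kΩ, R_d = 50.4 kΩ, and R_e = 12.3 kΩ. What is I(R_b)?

Total conductance ΣG = 1/3.25 + 1/15.7 + 1/38.3 + 1/50.4 + 1/12.3 = 0.4986 (units of 1/kΩ).
R_b takes the fraction G_k/ΣG = 0.06369/0.4986 = 0.1277, so I = 25.6 × 0.1277 = 3.270 µA.

I ≈ 3.27 µA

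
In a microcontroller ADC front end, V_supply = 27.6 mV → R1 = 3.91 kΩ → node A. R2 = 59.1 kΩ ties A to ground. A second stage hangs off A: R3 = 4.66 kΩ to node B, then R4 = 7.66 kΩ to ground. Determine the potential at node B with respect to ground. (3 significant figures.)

Node A sees R2 in parallel with the series input of stage 2, R3 + R4 = 12.32 kΩ.
Effective lower resistance at A: R2 ‖ 12.32 = 10.19 kΩ.
V_A = 27.6 × 10.19/(3.91 + 10.19) = 19.95 mV.
Then the unloaded second divider: V_B = V_A × R4/(R3+R4) = 19.95 × 0.6218 = 12.40 mV.

V_B ≈ 12.4 mV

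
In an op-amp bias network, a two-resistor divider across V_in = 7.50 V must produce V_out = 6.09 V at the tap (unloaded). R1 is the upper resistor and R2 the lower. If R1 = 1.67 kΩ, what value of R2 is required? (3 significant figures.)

R2 ≈ 7.21 kΩ

Required fraction k = V_out/V_in = 0.8120.
So R2 = R1 · V_out/(V_in − V_out) = 1.67 × 6.09/(7.50 − 6.09) = 1.67 × 4.319 = 7.213 kΩ.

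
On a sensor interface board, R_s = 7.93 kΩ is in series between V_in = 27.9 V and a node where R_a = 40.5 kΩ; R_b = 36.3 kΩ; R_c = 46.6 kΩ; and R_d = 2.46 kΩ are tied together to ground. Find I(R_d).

Parallel bank: R_p = 1/(1/40.5 + 1/36.3 + 1/46.6 + 1/2.46) = 2.082 kΩ.
Node voltage V_A = V_in · R_p/(R_s + R_p) = 27.9 × 0.2080 = 5.803 V.
I(R_d) = V_A / R_d = 5.803/2.46 = 2.359 mA.
(Check via current divider: I_total = 2.787 mA; share G_k/ΣG = 0.8465 → same result.)

I ≈ 2.36 mA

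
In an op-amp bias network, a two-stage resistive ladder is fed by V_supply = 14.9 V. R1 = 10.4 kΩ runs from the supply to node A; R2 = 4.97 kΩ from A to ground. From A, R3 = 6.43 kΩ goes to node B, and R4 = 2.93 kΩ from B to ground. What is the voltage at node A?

Node A sees R2 in parallel with the series input of stage 2, R3 + R4 = 9.360 kΩ.
R2 ‖ (R3+R4) = 3.246 kΩ.
So V_A = 14.9 × 0.2379 = 3.545 V.

V_A ≈ 3.54 V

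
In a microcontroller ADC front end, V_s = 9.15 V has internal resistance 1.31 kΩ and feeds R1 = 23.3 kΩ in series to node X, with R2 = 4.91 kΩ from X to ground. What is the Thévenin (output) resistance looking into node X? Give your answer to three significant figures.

R_th ≈ 4.09 kΩ

R1' = 1.31 + 23.3 = 24.61 kΩ (source resistance + R1).
Looking into X with the source shorted: R_th = R1'·R2/(R1'+R2) = 24.61 × 4.91/29.52 = 4.093 kΩ.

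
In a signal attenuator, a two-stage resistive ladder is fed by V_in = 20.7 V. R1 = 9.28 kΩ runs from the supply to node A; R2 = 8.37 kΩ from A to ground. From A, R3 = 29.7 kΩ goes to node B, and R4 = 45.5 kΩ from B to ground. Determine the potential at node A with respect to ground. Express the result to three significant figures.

Looking into the second stage from A: R3 + R4 = 75.20 kΩ appears in parallel with R2.
R2 ‖ (R3+R4) = 7.532 kΩ.
V_A = 20.7 × 7.532/(9.28 + 7.532) = 9.274 V.

V_A ≈ 9.27 V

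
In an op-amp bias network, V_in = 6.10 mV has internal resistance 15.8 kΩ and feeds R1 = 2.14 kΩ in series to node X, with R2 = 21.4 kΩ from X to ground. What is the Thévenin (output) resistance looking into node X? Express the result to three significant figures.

R_th ≈ 9.76 kΩ

R1' = 15.8 + 2.14 = 17.94 kΩ (source resistance + R1).
Zeroing V_in shorts the top of R1' to ground, so R_th = R1' ‖ R2 = 9.759 kΩ.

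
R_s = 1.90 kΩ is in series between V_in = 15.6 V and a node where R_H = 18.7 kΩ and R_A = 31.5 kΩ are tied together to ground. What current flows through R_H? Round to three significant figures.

I ≈ 0.718 mA

Equivalent of the parallel group: R_p = 11.73 kΩ.
Node voltage V_A = V_in · R_p/(R_s + R_p) = 15.6 × 0.8606 = 13.43 V.
I(R_H) = V_A / R_H = 13.43/18.7 = 0.7180 mA.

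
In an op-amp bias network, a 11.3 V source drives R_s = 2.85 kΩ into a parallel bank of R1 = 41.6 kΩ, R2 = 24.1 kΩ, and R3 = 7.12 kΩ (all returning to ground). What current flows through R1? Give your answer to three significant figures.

Parallel bank: R_p = 1/(1/41.6 + 1/24.1 + 1/7.12) = 4.855 kΩ.
Node voltage V_A = V_supply · R_p/(R_s + R_p) = 11.3 × 0.6301 = 7.120 V.
I(R1) = V_A / R1 = 7.120/41.6 = 0.1712 mA.

I ≈ 0.171 mA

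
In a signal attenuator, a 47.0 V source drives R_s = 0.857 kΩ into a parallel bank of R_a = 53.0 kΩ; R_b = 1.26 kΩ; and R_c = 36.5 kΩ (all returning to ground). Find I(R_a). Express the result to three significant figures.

Combine the parallel branches: R_p = (1/53.0 + 1/1.26 + 1/36.5)⁻¹ = 1.191 kΩ.
V_A by voltage divider: V_A = 47.0 × 1.191/(0.857 + 1.191) = 27.33 V.
I(R_a) = V_A / R_a = 27.33/53.0 = 0.5156 mA.
(Check via current divider: I_total = 22.95 mA; share G_k/ΣG = 0.02246 → same result.)

I ≈ 0.516 mA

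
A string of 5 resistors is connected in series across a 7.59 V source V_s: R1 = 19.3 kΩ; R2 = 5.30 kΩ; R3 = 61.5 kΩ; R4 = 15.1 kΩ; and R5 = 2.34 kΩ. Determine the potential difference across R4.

V ≈ 1.11 V

ΣR = 19.3 + 5.30 + 61.5 + 15.1 + 2.34 = 103.5 kΩ.
Voltage divider: V = V_s · (15.10 / 103.5) = 7.59 × 0.1458 = 1.107 V.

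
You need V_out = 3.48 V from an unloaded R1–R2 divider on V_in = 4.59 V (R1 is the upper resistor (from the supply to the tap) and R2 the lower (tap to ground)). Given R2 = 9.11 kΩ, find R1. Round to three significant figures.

R1 ≈ 2.91 kΩ

The divider ratio is R2/(R1+R2) = 3.48/4.59 = 0.7582.
So R1 = R2 · (V_in/V_out − 1) = 9.11 × (4.59/3.48 − 1) = 9.11 × 0.3190 = 2.906 kΩ.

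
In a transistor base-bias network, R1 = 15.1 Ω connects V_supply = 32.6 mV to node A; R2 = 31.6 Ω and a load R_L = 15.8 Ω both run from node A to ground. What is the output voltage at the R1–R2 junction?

V_out ≈ 13.4 mV

R2 ‖ R_L = (31.6 × 15.8)/(31.6 + 15.8) = 10.53 Ω.
Then V_out = V_supply · R2'/(R1 + R2') = 32.6 × 10.53/25.63 = 13.40 mV.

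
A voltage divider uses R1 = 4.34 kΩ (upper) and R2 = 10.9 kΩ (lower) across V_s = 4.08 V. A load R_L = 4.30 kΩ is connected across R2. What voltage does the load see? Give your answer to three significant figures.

The load sits in parallel with R2, giving an effective lower resistance R2' = R2·R_L/(R2+R_L) = 3.084 kΩ.
Voltage divider with the loaded lower leg: V_out = 4.08 × 3.084/(4.34 + 3.084) = 4.08 × 0.4154 = 1.695 V.
(Unloaded it would be 2.92 V; the load pulls it down.)

V_out ≈ 1.69 V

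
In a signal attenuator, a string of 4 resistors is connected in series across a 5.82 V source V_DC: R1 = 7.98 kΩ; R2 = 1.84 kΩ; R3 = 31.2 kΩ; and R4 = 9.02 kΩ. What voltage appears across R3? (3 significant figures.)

V ≈ 3.63 V

ΣR = 7.98 + 1.84 + 31.2 + 9.02 = 50.04 kΩ.
Voltage divider: V = V_DC · (31.20 / 50.04) = 5.82 × 0.6235 = 3.629 V.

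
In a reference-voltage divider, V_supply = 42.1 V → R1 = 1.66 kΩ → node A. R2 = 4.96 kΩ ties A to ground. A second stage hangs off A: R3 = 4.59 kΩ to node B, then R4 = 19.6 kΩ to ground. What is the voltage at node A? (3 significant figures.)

Looking into the second stage from A: R3 + R4 = 24.19 kΩ appears in parallel with R2.
Effective lower resistance at A: R2 ‖ 24.19 = 4.116 kΩ.
V_A = 42.1 × 4.116/(1.66 + 4.116) = 30.00 V.

V_A ≈ 30.0 V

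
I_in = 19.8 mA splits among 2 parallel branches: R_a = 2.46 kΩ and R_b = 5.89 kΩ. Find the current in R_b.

I ≈ 5.83 mA

For two parallel branches, I_k = I_in · (other R)/(sum of R).
So I = 19.8 × 2.46/8.350 = 5.833 mA.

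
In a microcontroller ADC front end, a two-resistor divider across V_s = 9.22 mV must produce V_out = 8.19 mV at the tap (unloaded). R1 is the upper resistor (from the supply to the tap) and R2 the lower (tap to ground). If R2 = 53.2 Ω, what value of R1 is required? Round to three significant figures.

The divider ratio is R2/(R1+R2) = 8.19/9.22 = 0.8883.
Rearranging, R1 = R2·(1−k)/k = 53.2 × 0.1258 = 6.691 Ω.

R1 ≈ 6.69 Ω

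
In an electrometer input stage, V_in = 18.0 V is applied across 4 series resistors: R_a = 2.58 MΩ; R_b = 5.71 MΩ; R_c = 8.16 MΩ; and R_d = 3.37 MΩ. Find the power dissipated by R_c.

Series current I = V_in/ΣR = 18.0/19.82 = 0.9082 µA.
P(R_c) = I²·R_c = (0.9082)² × 8.16 = 6.730 µW.

P ≈ 6.73 µW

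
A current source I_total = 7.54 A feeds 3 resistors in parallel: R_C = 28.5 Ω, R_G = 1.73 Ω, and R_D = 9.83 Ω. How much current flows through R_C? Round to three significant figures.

Conductances: ΣG = 1/28.5 + 1/1.73 + 1/9.83 = 0.7149 (1/Ω).
R_C takes the fraction G_k/ΣG = 0.03509/0.7149 = 0.04908, so I = 7.54 × 0.04908 = 0.3701 A.

I ≈ 0.370 A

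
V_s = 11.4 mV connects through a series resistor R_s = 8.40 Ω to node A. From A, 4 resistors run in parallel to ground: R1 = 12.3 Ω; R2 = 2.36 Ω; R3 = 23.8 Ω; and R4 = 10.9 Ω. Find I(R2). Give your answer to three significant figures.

I ≈ 0.759 mA

Parallel bank: R_p = 1/(1/12.3 + 1/2.36 + 1/23.8 + 1/10.9) = 1.565 Ω.
Node voltage V_A = V_s · R_p/(R_s + R_p) = 11.4 × 0.1571 = 1.791 mV.
I(R2) = V_A / R2 = 1.791/2.36 = 0.7588 mA.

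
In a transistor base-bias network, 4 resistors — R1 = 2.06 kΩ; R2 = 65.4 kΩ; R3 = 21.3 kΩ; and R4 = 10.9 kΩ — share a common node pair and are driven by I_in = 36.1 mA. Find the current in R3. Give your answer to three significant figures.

I ≈ 2.65 mA

Total conductance ΣG = 1/2.06 + 1/65.4 + 1/21.3 + 1/10.9 = 0.6394 (units of 1/kΩ).
R3 takes the fraction G_k/ΣG = 0.04695/0.6394 = 0.07342, so I = 36.1 × 0.07342 = 2.651 mA.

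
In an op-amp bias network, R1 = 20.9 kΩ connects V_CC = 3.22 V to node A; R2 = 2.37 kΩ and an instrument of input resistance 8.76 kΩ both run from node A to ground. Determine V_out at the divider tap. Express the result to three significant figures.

V_out ≈ 0.264 V

R2 ‖ R_L = (2.37 × 8.76)/(2.37 + 8.76) = 1.865 kΩ.
Now apply the divider: V_out = 3.22 × 0.08194 = 0.2638 V.
(Unloaded it would be 0.328 V; the load pulls it down.)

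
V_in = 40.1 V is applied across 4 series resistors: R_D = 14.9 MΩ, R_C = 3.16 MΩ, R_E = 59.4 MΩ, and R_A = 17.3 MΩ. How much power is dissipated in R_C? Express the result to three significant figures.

The common current is I = 40.1/94.76 = 0.4232 µA.
P = I²R = 0.1791 × 3.16 = 0.5659 µW.

P ≈ 0.566 µW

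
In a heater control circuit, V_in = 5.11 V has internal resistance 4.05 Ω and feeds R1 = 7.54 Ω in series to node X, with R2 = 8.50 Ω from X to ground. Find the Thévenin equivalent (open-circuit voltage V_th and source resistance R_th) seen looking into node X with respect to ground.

V_th ≈ 2.16 V, R_th ≈ 4.90 Ω

R1' = 4.05 + 7.54 = 11.59 Ω (source resistance + R1).
Open-circuit (no load on X): V_th = V_in · R2/(R1' + R2) = 5.11 × 8.50/(11.59 + 8.50) = 2.162 V.
Looking into X with the source shorted: R_th = R1'·R2/(R1'+R2) = 11.59 × 8.50/20.09 = 4.904 Ω.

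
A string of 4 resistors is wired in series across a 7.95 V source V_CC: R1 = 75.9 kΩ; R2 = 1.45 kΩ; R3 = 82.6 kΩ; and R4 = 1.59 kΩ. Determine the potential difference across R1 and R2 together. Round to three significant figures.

ΣR = 75.9 + 1.45 + 82.6 + 1.59 = 161.5 kΩ.
R_{R1..R2} = 75.9 + 1.45 = 77.35 kΩ.
By the voltage-divider rule, V = 7.95 × 77.35/161.5 = 3.807 V.

V ≈ 3.81 V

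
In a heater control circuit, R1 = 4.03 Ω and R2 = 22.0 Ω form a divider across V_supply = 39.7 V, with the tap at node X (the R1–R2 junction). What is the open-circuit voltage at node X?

V_th ≈ 33.6 V

With X open, the divider is unloaded: V_th = 39.7 × 22.0/26.03 = 33.55 V.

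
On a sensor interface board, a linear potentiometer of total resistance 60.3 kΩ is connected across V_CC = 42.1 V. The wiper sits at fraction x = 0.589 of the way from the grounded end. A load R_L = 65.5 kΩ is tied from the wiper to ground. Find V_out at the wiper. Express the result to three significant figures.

V_out ≈ 20.3 V

Lower segment x·R_p = 35.52 kΩ; upper segment (1−x)·R_p = 24.78 kΩ.
Lower segment in parallel with the load: 35.52 ‖ 65.5 = 23.03 kΩ.
Then V_out = V_CC · 23.03/(24.78 + 23.03) = 20.28 V.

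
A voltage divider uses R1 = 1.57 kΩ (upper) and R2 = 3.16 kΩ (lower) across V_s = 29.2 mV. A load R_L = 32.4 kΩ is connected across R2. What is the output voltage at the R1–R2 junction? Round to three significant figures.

V_out ≈ 18.9 mV

R2 ‖ R_L = (3.16 × 32.4)/(3.16 + 32.4) = 2.879 kΩ.
Then V_out = V_s · R2'/(R1 + R2') = 29.2 × 2.879/4.449 = 18.90 mV.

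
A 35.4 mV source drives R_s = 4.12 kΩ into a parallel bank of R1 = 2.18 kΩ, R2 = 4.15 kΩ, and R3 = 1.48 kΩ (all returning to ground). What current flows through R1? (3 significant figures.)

I ≈ 2.44 µA

Parallel bank: R_p = 1/(1/2.18 + 1/4.15 + 1/1.48) = 0.7271 kΩ.
Node voltage V_A = V_CC · R_p/(R_s + R_p) = 35.4 × 0.1500 = 5.310 mV.
I(R1) = V_A / R1 = 5.310/2.18 = 2.436 µA.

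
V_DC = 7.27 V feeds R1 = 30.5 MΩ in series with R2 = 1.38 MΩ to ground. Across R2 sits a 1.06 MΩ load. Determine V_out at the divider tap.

R2 ‖ R_L = (1.38 × 1.06)/(1.38 + 1.06) = 0.5995 MΩ.
Then V_out = V_DC · R2'/(R1 + R2') = 7.27 × 0.5995/31.10 = 0.1401 V.
(Unloaded it would be 0.315 V; the load pulls it down.)

V_out ≈ 0.140 V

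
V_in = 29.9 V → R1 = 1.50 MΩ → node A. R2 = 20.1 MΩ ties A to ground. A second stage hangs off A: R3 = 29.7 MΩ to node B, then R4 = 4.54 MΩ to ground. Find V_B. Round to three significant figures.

The second stage (R3 + R4 = 34.24 MΩ) loads node A in parallel with R2.
R2 ‖ (R3+R4) = 12.67 MΩ.
V_A = 29.9 × 12.67/(1.50 + 12.67) = 26.73 V.
V_B = V_A × 0.1326 = 3.545 V.

V_B ≈ 3.54 V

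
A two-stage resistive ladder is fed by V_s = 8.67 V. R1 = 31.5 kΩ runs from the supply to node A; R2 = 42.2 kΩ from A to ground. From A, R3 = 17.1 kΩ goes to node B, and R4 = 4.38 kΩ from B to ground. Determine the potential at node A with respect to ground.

V_A ≈ 2.70 V

The second stage (R3 + R4 = 21.48 kΩ) loads node A in parallel with R2.
R2 ‖ (R3+R4) = 14.23 kΩ.
So V_A = 8.67 × 0.3112 = 2.698 V.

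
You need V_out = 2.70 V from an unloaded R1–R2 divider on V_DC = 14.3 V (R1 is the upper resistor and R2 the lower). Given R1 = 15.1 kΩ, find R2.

Required fraction k = V_out/V_DC = 0.1888.
So R2 = R1 · V_out/(V_DC − V_out) = 15.1 × 2.70/(14.3 − 2.70) = 15.1 × 0.2328 = 3.515 kΩ.

R2 ≈ 3.51 kΩ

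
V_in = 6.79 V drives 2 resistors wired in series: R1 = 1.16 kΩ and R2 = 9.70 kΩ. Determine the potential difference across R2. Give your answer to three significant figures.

V ≈ 6.06 V

Series total: ΣR = 1.16 + 9.70 = 10.86 kΩ.
By the voltage-divider rule, V = 6.79 × 9.700/10.86 = 6.065 V.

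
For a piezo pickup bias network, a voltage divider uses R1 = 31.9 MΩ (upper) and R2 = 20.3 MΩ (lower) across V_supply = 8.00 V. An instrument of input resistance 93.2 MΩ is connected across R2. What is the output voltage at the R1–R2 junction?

V_out ≈ 2.75 V

The load sits in parallel with R2, giving an effective lower resistance R2' = R2·R_L/(R2+R_L) = 16.67 MΩ.
Voltage divider with the loaded lower leg: V_out = 8.00 × 16.67/(31.9 + 16.67) = 8.00 × 0.3432 = 2.746 V.
(Unloaded it would be 3.11 V; the load pulls it down.)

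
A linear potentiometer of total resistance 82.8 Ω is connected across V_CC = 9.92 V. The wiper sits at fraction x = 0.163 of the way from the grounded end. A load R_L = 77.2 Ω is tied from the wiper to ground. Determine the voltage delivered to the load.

The pot divides into 69.30 Ω above the wiper and 13.50 Ω below.
Lower segment in parallel with the load: 13.50 ‖ 77.2 = 11.49 Ω.
Then V_out = V_CC · 11.49/(69.30 + 11.49) = 1.411 V.

V_out ≈ 1.41 V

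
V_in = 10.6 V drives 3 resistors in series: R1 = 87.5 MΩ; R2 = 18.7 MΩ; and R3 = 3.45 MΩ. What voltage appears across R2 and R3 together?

V ≈ 2.14 V

ΣR = 87.5 + 18.7 + 3.45 = 109.7 MΩ.
R_{R2..R3} = 18.7 + 3.45 = 22.15 MΩ.
Voltage divider: V = V_in · (22.15 / 109.7) = 10.6 × 0.2020 = 2.141 V.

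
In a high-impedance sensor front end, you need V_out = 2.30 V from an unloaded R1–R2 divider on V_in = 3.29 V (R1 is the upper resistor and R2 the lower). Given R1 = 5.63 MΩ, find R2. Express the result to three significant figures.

R2 ≈ 13.1 MΩ

The divider ratio is R2/(R1+R2) = 2.30/3.29 = 0.6991.
R2 = R1 · 0.6991/(1 − 0.6991) = 13.08 MΩ.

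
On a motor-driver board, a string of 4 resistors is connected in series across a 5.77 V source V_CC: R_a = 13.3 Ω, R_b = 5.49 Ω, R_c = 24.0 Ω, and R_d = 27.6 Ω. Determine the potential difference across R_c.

V ≈ 1.97 V

ΣR = 13.3 + 5.49 + 24.0 + 27.6 = 70.39 Ω.
By the voltage-divider rule, V = 5.77 × 24.00/70.39 = 1.967 V.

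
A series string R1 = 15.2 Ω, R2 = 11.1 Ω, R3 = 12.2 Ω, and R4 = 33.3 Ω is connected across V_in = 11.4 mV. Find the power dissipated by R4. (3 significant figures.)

P ≈ 0.839 µW

Series current I = V_in/ΣR = 11.4/71.80 = 0.1588 mA.
V(R4) = I·R = 5.287 mV; P = V·I = 5.287 × 0.1588 = 0.8395 µW.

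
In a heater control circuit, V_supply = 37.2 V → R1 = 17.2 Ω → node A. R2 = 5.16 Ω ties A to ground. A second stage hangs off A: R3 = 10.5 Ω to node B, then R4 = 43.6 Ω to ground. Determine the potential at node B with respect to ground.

V_B ≈ 6.45 V

Node A sees R2 in parallel with the series input of stage 2, R3 + R4 = 54.10 Ω.
Effective lower resistance at A: R2 ‖ 54.10 = 4.711 Ω.
So V_A = 37.2 × 0.2150 = 7.998 V.
Stage 2 is unloaded, so V_B = V_A · R4/(R3+R4) = 7.998 × 43.6/54.10 = 6.446 V.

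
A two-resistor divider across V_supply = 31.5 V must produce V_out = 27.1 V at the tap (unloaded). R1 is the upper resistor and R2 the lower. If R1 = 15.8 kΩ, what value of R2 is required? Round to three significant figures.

R2 ≈ 97.3 kΩ

V_out/V_supply = R2/(R1+R2) = 0.8603.
Rearranging, R2 = R1·k/(1−k) = 15.8 × 6.159 = 97.31 kΩ.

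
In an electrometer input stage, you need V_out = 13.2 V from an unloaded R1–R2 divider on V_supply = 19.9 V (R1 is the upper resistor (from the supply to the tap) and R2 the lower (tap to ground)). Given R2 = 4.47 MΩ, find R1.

Required fraction k = V_out/V_supply = 0.6633.
So R1 = R2 · (V_supply/V_out − 1) = 4.47 × (19.9/13.2 − 1) = 4.47 × 0.5076 = 2.269 MΩ.

R1 ≈ 2.27 MΩ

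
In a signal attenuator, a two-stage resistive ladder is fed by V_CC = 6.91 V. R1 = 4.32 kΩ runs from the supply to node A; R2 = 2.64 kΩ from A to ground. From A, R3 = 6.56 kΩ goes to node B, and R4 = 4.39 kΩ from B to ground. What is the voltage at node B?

Looking into the second stage from A: R3 + R4 = 10.95 kΩ appears in parallel with R2.
R2 ‖ (R3+R4) = 2.127 kΩ.
First divider: V_A = V_CC · 2.127/(4.32 + 2.127) = 2.280 V.
Stage 2 is unloaded, so V_B = V_A · R4/(R3+R4) = 2.280 × 4.39/10.95 = 0.9140 V.

V_B ≈ 0.914 V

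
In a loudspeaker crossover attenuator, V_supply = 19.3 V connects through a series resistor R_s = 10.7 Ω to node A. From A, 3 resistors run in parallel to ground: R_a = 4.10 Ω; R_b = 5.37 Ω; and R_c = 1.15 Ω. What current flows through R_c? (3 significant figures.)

Combine the parallel branches: R_p = (1/4.10 + 1/5.37 + 1/1.15)⁻¹ = 0.7694 Ω.
V_A = 19.3 × 0.7694/11.47 = 1.295 V.
I(R_c) = V_A / R_c = 1.295/1.15 = 1.126 A.

I ≈ 1.13 A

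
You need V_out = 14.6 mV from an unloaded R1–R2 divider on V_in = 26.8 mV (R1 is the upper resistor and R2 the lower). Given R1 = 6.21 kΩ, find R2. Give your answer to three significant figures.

The divider ratio is R2/(R1+R2) = 14.6/26.8 = 0.5448.
Rearranging, R2 = R1·k/(1−k) = 6.21 × 1.197 = 7.432 kΩ.

R2 ≈ 7.43 kΩ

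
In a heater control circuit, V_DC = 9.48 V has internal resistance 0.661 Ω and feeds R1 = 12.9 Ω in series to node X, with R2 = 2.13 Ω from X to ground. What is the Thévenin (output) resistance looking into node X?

R1' = 0.661 + 12.9 = 13.56 Ω (source resistance + R1).
With V_DC suppressed (replaced by a short), R_th = R1' ‖ R2 = (13.56 × 2.13)/(13.56 + 2.13) = 1.841 Ω.

R_th ≈ 1.84 Ω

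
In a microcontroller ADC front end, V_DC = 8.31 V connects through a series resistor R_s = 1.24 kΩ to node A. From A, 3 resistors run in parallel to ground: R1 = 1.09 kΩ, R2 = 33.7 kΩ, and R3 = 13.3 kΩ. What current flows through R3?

Combine the parallel branches: R_p = (1/1.09 + 1/33.7 + 1/13.3)⁻¹ = 0.9782 kΩ.
V_A = 8.31 × 0.9782/2.218 = 3.665 V.
Branch current I = V_A/R3 = 3.665/13.3 = 0.2755 mA.

I ≈ 0.276 mA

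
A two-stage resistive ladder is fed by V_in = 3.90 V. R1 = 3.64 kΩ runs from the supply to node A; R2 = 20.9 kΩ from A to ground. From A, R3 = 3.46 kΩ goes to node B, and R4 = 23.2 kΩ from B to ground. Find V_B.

Node A sees R2 in parallel with the series input of stage 2, R3 + R4 = 26.66 kΩ.
R2 ‖ (R3+R4) = 11.72 kΩ.
First divider: V_A = V_in · 11.72/(3.64 + 11.72) = 2.976 V.
Then the unloaded second divider: V_B = V_A × R4/(R3+R4) = 2.976 × 0.8702 = 2.589 V.

V_B ≈ 2.59 V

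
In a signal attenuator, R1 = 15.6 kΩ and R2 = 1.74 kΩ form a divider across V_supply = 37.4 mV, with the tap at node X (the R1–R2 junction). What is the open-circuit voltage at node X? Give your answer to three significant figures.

Open-circuit (no load on X): V_th = V_supply · R2/(R1 + R2) = 37.4 × 1.74/(15.60 + 1.74) = 3.753 mV.

V_th ≈ 3.75 mV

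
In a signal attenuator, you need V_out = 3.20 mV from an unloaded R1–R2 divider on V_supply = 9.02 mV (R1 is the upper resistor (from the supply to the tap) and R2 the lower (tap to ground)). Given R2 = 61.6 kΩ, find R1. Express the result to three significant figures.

R1 ≈ 112 kΩ

The divider ratio is R2/(R1+R2) = 3.20/9.02 = 0.3548.
R1 = R2·(1/k − 1) = 61.6 × 1.819 = 112.0 kΩ.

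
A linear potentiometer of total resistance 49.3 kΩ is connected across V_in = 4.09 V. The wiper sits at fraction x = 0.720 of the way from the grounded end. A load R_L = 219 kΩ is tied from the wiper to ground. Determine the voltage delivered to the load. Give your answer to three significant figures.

Split the track: R_lower = x·R_p = 35.50 kΩ, R_upper = (1−x)·R_p = 13.80 kΩ.
Lower segment in parallel with the load: 35.50 ‖ 219 = 30.55 kΩ.
V_out = 4.09 × 30.55/(13.80 + 30.55) = 2.817 V.
(Unloaded: V_out = x·V_in = 2.94 V.)

V_out ≈ 2.82 V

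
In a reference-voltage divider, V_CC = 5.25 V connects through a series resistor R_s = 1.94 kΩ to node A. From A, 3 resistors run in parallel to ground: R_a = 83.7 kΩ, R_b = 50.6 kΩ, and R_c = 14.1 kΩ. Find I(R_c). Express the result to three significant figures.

Equivalent of the parallel group: R_p = 9.744 kΩ.
V_A = 5.25 × 9.744/11.68 = 4.378 V.
I(R_c) = V_A / R_c = 4.378/14.1 = 0.3105 mA.
(Check via current divider: I_total = 0.4494 mA; share G_k/ΣG = 0.6910 → same result.)

I ≈ 0.311 mA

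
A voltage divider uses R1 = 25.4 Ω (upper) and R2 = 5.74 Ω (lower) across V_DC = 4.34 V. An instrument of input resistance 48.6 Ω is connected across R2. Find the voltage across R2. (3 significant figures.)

V_out ≈ 0.730 V

R2 ‖ R_L = (5.74 × 48.6)/(5.74 + 48.6) = 5.134 Ω.
Voltage divider with the loaded lower leg: V_out = 4.34 × 5.134/(25.4 + 5.134) = 4.34 × 0.1681 = 0.7297 V.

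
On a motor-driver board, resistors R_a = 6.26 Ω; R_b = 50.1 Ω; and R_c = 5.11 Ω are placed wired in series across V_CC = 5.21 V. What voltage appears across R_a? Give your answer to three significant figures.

ΣR = 6.26 + 50.1 + 5.11 = 61.47 Ω.
Voltage divider: V = V_CC · (6.260 / 61.47) = 5.21 × 0.1018 = 0.5306 V.

V ≈ 0.531 V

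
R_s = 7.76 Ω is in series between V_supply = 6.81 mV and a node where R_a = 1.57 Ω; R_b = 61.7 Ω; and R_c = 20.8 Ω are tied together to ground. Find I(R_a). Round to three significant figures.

I ≈ 0.673 mA

Parallel bank: R_p = 1/(1/1.57 + 1/61.7 + 1/20.8) = 1.426 Ω.
Node voltage V_A = V_supply · R_p/(R_s + R_p) = 6.81 × 0.1552 = 1.057 mV.
Branch current I = V_A/R_a = 1.057/1.57 = 0.6734 mA.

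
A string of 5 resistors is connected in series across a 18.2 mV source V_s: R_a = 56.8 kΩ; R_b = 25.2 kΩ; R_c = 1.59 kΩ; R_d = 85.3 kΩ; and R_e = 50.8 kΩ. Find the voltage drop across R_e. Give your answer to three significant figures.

Series total: ΣR = 56.8 + 25.2 + 1.59 + 85.3 + 50.8 = 219.7 kΩ.
By the voltage-divider rule, V = 18.2 × 50.80/219.7 = 4.208 mV.

V ≈ 4.21 mV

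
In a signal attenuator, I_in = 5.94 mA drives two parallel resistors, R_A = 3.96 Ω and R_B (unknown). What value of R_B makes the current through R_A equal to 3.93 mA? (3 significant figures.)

In a two-way split, I_A/I_in = R_B/(R_A + R_B).
3.93/5.94 = R_B/(R_A + R_B) → R_B = R_A · (0.6616)/(1 − 0.6616) = 3.96 × 1.955 = 7.743 Ω.

R_B ≈ 7.74 Ω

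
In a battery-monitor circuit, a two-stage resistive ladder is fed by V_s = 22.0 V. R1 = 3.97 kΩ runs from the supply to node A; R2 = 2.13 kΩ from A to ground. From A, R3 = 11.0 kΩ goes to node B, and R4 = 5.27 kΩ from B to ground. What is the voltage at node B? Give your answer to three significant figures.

Looking into the second stage from A: R3 + R4 = 16.27 kΩ appears in parallel with R2.
Effective lower resistance at A: R2 ‖ 16.27 = 1.883 kΩ.
So V_A = 22.0 × 0.3218 = 7.079 V.
Stage 2 is unloaded, so V_B = V_A · R4/(R3+R4) = 7.079 × 5.27/16.27 = 2.293 V.

V_B ≈ 2.29 V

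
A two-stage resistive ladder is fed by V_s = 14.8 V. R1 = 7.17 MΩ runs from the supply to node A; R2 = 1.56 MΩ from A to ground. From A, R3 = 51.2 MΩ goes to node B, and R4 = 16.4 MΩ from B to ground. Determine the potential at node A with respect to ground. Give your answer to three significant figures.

Node A sees R2 in parallel with the series input of stage 2, R3 + R4 = 67.60 MΩ.
R2 ‖ (R3+R4) = 1.525 MΩ.
So V_A = 14.8 × 0.1754 = 2.595 V.

V_A ≈ 2.60 V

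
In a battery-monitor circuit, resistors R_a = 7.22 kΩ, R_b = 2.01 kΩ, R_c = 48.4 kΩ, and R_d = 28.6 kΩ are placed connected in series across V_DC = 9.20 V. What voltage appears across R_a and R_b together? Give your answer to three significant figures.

ΣR = 7.22 + 2.01 + 48.4 + 28.6 = 86.23 kΩ.
R_{R_a..R_b} = 7.22 + 2.01 = 9.230 kΩ.
V = V_DC · R/ΣR = 9.20 × 0.1070 = 0.9848 V.

V ≈ 0.985 V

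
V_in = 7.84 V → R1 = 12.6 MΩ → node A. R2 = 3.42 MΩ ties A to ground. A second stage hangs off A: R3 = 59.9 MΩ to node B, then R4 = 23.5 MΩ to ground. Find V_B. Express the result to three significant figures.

V_B ≈ 0.457 V

Node A sees R2 in parallel with the series input of stage 2, R3 + R4 = 83.40 MΩ.
Effective lower resistance at A: R2 ‖ 83.40 = 3.285 MΩ.
V_A = 7.84 × 3.285/(12.6 + 3.285) = 1.621 V.
Stage 2 is unloaded, so V_B = V_A · R4/(R3+R4) = 1.621 × 23.5/83.40 = 0.4569 V.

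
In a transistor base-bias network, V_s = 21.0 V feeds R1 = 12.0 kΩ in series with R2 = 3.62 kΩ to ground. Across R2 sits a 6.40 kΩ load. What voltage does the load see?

First combine the lower leg with the load: R2 ‖ R_L = 2.312 kΩ.
Voltage divider with the loaded lower leg: V_out = 21.0 × 2.312/(12.0 + 2.312) = 21.0 × 0.1616 = 3.393 V.

V_out ≈ 3.39 V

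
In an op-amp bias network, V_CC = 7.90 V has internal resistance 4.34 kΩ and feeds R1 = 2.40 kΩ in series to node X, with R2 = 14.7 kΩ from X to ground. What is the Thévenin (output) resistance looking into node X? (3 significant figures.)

R_th ≈ 4.62 kΩ

R1' = 4.34 + 2.40 = 6.740 kΩ (source resistance + R1).
Zeroing V_CC shorts the top of R1' to ground, so R_th = R1' ‖ R2 = 4.621 kΩ.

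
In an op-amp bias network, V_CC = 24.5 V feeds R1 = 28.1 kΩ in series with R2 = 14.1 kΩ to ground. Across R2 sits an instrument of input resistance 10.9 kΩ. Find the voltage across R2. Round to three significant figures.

The load sits in parallel with R2, giving an effective lower resistance R2' = R2·R_L/(R2+R_L) = 6.148 kΩ.
Then V_out = V_CC · R2'/(R1 + R2') = 24.5 × 6.148/34.25 = 4.398 V.

V_out ≈ 4.40 V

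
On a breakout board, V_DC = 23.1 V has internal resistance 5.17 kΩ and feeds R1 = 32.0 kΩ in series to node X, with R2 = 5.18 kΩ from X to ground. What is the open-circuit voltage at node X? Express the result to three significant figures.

R1' = 5.17 + 32.0 = 37.17 kΩ (source resistance + R1).
V_th is the unloaded tap voltage: V_DC · R2/(R1'+R2) = 23.1 × 0.1223 = 2.825 V.

V_th ≈ 2.83 V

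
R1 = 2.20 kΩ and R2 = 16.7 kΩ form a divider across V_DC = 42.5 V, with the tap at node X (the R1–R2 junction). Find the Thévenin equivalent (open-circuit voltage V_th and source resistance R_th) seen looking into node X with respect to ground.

V_th is the unloaded tap voltage: V_DC · R2/(R1+R2) = 42.5 × 0.8836 = 37.55 V.
Zeroing V_DC shorts the top of R1 to ground, so R_th = R1 ‖ R2 = 1.944 kΩ.

V_th ≈ 37.6 V, R_th ≈ 1.94 kΩ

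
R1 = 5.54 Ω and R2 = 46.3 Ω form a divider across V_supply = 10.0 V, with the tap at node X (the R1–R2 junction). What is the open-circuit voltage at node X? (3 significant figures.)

V_th ≈ 8.93 V

With X open, the divider is unloaded: V_th = 10.0 × 46.3/51.84 = 8.931 V.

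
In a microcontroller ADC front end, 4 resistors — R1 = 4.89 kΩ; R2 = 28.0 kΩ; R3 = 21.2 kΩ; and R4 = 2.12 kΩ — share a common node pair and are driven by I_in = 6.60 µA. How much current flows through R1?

Total conductance ΣG = 1/4.89 + 1/28.0 + 1/21.2 + 1/2.12 = 0.7591 (units of 1/kΩ).
By the current-divider rule, I = I_in · G_k/ΣG = 6.60 × 0.2694 = 1.778 µA.

I ≈ 1.78 µA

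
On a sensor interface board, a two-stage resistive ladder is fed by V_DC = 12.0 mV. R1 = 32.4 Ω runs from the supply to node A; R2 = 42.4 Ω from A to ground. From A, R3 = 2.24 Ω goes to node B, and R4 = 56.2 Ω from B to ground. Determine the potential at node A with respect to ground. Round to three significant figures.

The second stage (R3 + R4 = 58.44 Ω) loads node A in parallel with R2.
Effective lower resistance at A: R2 ‖ 58.44 = 24.57 Ω.
First divider: V_A = V_DC · 24.57/(32.4 + 24.57) = 5.176 mV.

V_A ≈ 5.18 mV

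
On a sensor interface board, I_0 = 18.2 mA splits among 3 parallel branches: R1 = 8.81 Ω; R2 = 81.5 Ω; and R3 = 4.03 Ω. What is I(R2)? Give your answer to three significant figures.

I ≈ 0.597 mA

Total conductance ΣG = 1/8.81 + 1/81.5 + 1/4.03 = 0.3739 (units of 1/Ω).
R2 takes the fraction G_k/ΣG = 0.01227/0.3739 = 0.03281, so I = 18.2 × 0.03281 = 0.5972 mA.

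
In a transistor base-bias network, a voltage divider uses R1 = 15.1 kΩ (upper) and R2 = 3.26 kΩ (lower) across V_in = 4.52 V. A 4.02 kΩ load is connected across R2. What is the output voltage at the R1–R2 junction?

V_out ≈ 0.481 V

The load sits in parallel with R2, giving an effective lower resistance R2' = R2·R_L/(R2+R_L) = 1.800 kΩ.
Now apply the divider: V_out = 4.52 × 0.1065 = 0.4815 V.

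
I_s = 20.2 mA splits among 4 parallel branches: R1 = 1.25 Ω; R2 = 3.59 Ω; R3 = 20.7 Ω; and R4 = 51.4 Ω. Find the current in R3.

I ≈ 0.851 mA

Total conductance ΣG = 1/1.25 + 1/3.59 + 1/20.7 + 1/51.4 = 1.146 (units of 1/Ω).
By the current-divider rule, I = I_s · G_k/ΣG = 20.2 × 0.04214 = 0.8513 mA.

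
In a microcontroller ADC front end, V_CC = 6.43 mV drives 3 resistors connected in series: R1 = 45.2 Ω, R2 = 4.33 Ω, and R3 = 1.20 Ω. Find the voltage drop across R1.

ΣR = 45.2 + 4.33 + 1.20 = 50.73 Ω.
V = V_CC · R/ΣR = 6.43 × 0.8910 = 5.729 mV.

V ≈ 5.73 mV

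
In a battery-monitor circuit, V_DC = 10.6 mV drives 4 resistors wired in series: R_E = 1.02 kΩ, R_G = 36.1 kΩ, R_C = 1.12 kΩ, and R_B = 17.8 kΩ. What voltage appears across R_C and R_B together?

ΣR = 1.02 + 36.1 + 1.12 + 17.8 = 56.04 kΩ.
R_{R_C..R_B} = 1.12 + 17.8 = 18.92 kΩ.
V = V_DC · R/ΣR = 10.6 × 0.3376 = 3.579 mV.

V ≈ 3.58 mV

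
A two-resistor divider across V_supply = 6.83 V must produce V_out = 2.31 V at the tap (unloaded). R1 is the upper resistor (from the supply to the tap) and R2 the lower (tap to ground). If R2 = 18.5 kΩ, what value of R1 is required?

V_out/V_supply = R2/(R1+R2) = 0.3382.
R1 = R2·(1/k − 1) = 18.5 × 1.957 = 36.20 kΩ.

R1 ≈ 36.2 kΩ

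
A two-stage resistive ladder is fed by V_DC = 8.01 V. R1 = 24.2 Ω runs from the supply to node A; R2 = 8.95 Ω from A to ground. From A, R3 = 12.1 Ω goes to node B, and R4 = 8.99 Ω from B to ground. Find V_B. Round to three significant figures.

Looking into the second stage from A: R3 + R4 = 21.09 Ω appears in parallel with R2.
Effective lower resistance at A: R2 ‖ 21.09 = 6.283 Ω.
So V_A = 8.01 × 0.2061 = 1.651 V.
V_B = V_A × 0.4263 = 0.7038 V.

V_B ≈ 0.704 V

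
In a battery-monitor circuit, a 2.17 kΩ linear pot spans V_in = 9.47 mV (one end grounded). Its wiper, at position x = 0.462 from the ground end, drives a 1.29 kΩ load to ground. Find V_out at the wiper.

Lower segment x·R_p = 1.003 kΩ; upper segment (1−x)·R_p = 1.167 kΩ.
R_L loads the lower segment: effective lower R = 0.5641 kΩ.
Loaded-divider output: V_out = 9.47 × 0.3258 = 3.085 mV.

V_out ≈ 3.09 mV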